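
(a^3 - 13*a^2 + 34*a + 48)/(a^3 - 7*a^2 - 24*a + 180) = (a^2 - 7*a - 8)/(a^2 - a - 30)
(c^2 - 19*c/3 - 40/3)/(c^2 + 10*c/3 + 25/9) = 3*(c - 8)/(3*c + 5)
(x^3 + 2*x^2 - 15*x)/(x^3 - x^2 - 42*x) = (-x^2 - 2*x + 15)/(-x^2 + x + 42)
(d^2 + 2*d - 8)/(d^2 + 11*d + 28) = (d - 2)/(d + 7)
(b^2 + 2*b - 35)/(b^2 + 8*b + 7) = (b - 5)/(b + 1)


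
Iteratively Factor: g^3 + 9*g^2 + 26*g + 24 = (g + 2)*(g^2 + 7*g + 12) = (g + 2)*(g + 3)*(g + 4)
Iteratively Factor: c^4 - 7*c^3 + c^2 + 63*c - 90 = (c + 3)*(c^3 - 10*c^2 + 31*c - 30) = (c - 2)*(c + 3)*(c^2 - 8*c + 15) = (c - 5)*(c - 2)*(c + 3)*(c - 3)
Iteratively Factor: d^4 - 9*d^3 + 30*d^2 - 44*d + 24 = (d - 2)*(d^3 - 7*d^2 + 16*d - 12) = (d - 2)^2*(d^2 - 5*d + 6) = (d - 2)^3*(d - 3)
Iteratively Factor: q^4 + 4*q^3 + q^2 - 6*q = (q - 1)*(q^3 + 5*q^2 + 6*q) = (q - 1)*(q + 3)*(q^2 + 2*q) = q*(q - 1)*(q + 3)*(q + 2)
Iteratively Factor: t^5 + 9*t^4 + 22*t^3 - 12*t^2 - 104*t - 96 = (t + 4)*(t^4 + 5*t^3 + 2*t^2 - 20*t - 24) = (t + 2)*(t + 4)*(t^3 + 3*t^2 - 4*t - 12) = (t + 2)*(t + 3)*(t + 4)*(t^2 - 4) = (t + 2)^2*(t + 3)*(t + 4)*(t - 2)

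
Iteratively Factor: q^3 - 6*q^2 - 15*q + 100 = (q - 5)*(q^2 - q - 20) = (q - 5)^2*(q + 4)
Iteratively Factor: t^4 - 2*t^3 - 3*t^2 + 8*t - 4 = (t - 1)*(t^3 - t^2 - 4*t + 4) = (t - 1)^2*(t^2 - 4) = (t - 1)^2*(t + 2)*(t - 2)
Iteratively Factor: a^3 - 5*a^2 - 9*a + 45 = (a - 5)*(a^2 - 9) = (a - 5)*(a + 3)*(a - 3)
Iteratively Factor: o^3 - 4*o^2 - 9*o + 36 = (o + 3)*(o^2 - 7*o + 12) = (o - 3)*(o + 3)*(o - 4)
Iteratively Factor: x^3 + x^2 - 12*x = (x + 4)*(x^2 - 3*x) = x*(x + 4)*(x - 3)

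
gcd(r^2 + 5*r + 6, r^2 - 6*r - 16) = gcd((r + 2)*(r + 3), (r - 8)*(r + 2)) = r + 2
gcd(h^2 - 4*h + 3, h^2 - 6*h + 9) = h - 3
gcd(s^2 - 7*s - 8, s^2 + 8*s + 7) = s + 1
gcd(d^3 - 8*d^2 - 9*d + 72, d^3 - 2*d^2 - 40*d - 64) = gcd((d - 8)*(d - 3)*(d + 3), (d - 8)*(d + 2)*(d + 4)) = d - 8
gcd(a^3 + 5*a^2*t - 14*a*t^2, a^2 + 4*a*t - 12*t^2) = -a + 2*t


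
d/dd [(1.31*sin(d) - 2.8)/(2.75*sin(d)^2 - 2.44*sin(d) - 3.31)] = (-3.6025*sin(d)^2 + 15.4*sin(d) - 11.1681)*cos(d)/(7.5625*sin(d)^4 - 13.42*sin(d)^3 - 12.2514*sin(d)^2 + 16.1528*sin(d) + 10.9561)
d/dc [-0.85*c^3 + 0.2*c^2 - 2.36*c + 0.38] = -2.55*c^2 + 0.4*c - 2.36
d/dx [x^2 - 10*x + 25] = 2*x - 10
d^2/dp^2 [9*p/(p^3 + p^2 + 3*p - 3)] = 18*(p*(3*p^2 + 2*p + 3)^2 - (3*p^2 + p*(3*p + 1) + 2*p + 3)*(p^3 + p^2 + 3*p - 3))/(p^3 + p^2 + 3*p - 3)^3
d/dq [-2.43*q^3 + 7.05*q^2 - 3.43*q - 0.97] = -7.29*q^2 + 14.1*q - 3.43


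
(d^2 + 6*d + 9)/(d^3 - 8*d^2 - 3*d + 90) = (d + 3)/(d^2 - 11*d + 30)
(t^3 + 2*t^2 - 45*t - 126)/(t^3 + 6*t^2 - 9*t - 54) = (t - 7)/(t - 3)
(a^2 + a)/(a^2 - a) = (a + 1)/(a - 1)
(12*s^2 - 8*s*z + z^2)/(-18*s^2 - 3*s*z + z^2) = (-2*s + z)/(3*s + z)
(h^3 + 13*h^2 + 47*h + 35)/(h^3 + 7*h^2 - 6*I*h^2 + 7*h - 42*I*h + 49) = (h^2 + 6*h + 5)/(h^2 - 6*I*h + 7)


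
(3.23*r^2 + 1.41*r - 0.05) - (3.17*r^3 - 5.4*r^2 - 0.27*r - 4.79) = -3.17*r^3 + 8.63*r^2 + 1.68*r + 4.74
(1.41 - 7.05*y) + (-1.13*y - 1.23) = 0.18 - 8.18*y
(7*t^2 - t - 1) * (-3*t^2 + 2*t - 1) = -21*t^4 + 17*t^3 - 6*t^2 - t + 1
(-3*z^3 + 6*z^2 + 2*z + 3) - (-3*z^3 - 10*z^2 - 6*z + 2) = 16*z^2 + 8*z + 1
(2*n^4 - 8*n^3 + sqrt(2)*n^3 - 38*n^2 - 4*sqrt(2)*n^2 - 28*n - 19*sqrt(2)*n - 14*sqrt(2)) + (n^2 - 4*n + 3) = 2*n^4 - 8*n^3 + sqrt(2)*n^3 - 37*n^2 - 4*sqrt(2)*n^2 - 32*n - 19*sqrt(2)*n - 14*sqrt(2) + 3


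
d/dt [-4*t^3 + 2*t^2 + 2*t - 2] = -12*t^2 + 4*t + 2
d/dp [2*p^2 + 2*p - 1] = 4*p + 2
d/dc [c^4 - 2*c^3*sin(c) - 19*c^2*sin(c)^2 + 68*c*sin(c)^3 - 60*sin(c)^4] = -2*c^3*cos(c) + 4*c^3 - 6*c^2*sin(c) - 19*c^2*sin(2*c) + 204*c*sin(c)^2*cos(c) - 38*c*sin(c)^2 - 240*sin(c)^3*cos(c) + 68*sin(c)^3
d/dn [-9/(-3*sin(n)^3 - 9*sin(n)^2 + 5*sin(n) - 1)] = 9*(-9*sin(n)^2 - 18*sin(n) + 5)*cos(n)/(3*sin(n)^3 + 9*sin(n)^2 - 5*sin(n) + 1)^2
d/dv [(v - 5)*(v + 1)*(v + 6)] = 3*v^2 + 4*v - 29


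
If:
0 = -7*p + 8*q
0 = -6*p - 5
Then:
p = -5/6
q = -35/48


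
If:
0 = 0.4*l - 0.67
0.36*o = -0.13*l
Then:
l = 1.68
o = -0.60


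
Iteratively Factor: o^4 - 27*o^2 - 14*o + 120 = (o + 3)*(o^3 - 3*o^2 - 18*o + 40) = (o + 3)*(o + 4)*(o^2 - 7*o + 10) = (o - 2)*(o + 3)*(o + 4)*(o - 5)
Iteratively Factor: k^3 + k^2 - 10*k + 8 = (k + 4)*(k^2 - 3*k + 2) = (k - 1)*(k + 4)*(k - 2)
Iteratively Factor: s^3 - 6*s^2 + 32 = (s - 4)*(s^2 - 2*s - 8) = (s - 4)^2*(s + 2)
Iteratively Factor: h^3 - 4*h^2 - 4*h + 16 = (h - 4)*(h^2 - 4) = (h - 4)*(h + 2)*(h - 2)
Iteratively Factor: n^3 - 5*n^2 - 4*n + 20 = (n + 2)*(n^2 - 7*n + 10) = (n - 2)*(n + 2)*(n - 5)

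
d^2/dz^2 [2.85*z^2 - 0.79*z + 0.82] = 5.70000000000000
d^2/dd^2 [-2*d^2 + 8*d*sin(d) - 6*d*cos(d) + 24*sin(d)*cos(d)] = -8*d*sin(d) + 6*d*cos(d) + 12*sin(d) - 48*sin(2*d) + 16*cos(d) - 4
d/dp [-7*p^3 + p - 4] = 1 - 21*p^2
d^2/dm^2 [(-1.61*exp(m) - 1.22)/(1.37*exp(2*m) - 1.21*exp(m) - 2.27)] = (-3.021809*exp(4*m) - 11.828169*exp(3*m) - 23.974452*exp(2*m) - 12.540327*exp(m) - 4.945195)*exp(m)/(2.571353*exp(6*m) - 6.813147*exp(5*m) - 6.764238*exp(4*m) + 20.806313*exp(3*m) + 11.207898*exp(2*m) - 18.705027*exp(m) - 11.697083)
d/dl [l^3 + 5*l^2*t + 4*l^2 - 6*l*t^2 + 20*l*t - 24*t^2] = 3*l^2 + 10*l*t + 8*l - 6*t^2 + 20*t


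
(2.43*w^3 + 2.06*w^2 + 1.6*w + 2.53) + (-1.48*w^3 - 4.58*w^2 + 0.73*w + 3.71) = 0.95*w^3 - 2.52*w^2 + 2.33*w + 6.24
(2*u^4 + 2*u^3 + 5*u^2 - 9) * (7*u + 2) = 14*u^5 + 18*u^4 + 39*u^3 + 10*u^2 - 63*u - 18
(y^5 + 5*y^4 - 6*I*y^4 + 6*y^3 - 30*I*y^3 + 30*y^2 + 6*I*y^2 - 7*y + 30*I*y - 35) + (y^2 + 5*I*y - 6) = y^5 + 5*y^4 - 6*I*y^4 + 6*y^3 - 30*I*y^3 + 31*y^2 + 6*I*y^2 - 7*y + 35*I*y - 41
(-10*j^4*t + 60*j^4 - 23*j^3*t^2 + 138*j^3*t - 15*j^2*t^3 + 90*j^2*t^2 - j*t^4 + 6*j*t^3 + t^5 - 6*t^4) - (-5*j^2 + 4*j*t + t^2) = -10*j^4*t + 60*j^4 - 23*j^3*t^2 + 138*j^3*t - 15*j^2*t^3 + 90*j^2*t^2 + 5*j^2 - j*t^4 + 6*j*t^3 - 4*j*t + t^5 - 6*t^4 - t^2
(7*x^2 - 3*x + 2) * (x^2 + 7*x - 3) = 7*x^4 + 46*x^3 - 40*x^2 + 23*x - 6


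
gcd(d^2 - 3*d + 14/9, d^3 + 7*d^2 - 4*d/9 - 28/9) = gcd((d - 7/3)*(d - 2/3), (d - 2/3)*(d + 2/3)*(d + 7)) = d - 2/3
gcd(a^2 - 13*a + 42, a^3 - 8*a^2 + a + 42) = a - 7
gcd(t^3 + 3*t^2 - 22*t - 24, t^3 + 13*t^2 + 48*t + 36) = t^2 + 7*t + 6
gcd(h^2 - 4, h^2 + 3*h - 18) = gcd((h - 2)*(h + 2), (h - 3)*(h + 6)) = 1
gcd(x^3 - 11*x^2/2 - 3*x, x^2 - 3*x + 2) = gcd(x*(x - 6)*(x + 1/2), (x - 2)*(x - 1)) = 1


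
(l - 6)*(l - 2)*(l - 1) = l^3 - 9*l^2 + 20*l - 12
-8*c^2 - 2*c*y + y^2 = (-4*c + y)*(2*c + y)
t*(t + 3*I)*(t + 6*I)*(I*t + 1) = I*t^4 - 8*t^3 - 9*I*t^2 - 18*t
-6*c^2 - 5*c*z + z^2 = (-6*c + z)*(c + z)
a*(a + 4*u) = a^2 + 4*a*u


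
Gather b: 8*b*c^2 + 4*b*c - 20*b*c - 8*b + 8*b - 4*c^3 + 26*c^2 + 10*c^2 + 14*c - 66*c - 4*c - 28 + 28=b*(8*c^2 - 16*c) - 4*c^3 + 36*c^2 - 56*c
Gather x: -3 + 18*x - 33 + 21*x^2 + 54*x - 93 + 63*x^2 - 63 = 84*x^2 + 72*x - 192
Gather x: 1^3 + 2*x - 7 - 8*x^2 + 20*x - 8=-8*x^2 + 22*x - 14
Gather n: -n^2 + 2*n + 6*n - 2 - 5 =-n^2 + 8*n - 7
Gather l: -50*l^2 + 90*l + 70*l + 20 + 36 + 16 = -50*l^2 + 160*l + 72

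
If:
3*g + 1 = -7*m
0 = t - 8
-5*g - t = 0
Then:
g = -8/5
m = 19/35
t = 8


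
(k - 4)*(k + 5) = k^2 + k - 20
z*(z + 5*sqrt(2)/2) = z^2 + 5*sqrt(2)*z/2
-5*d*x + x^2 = x*(-5*d + x)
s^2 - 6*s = s*(s - 6)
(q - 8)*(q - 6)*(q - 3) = q^3 - 17*q^2 + 90*q - 144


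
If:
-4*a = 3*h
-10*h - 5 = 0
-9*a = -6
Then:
No Solution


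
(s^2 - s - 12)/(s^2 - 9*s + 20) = (s + 3)/(s - 5)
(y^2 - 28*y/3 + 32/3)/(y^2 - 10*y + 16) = (y - 4/3)/(y - 2)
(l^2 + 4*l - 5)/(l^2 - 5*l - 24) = (-l^2 - 4*l + 5)/(-l^2 + 5*l + 24)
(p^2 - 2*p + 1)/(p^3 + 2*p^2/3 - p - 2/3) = 3*(p - 1)/(3*p^2 + 5*p + 2)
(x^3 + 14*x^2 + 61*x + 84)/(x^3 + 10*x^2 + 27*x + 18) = (x^2 + 11*x + 28)/(x^2 + 7*x + 6)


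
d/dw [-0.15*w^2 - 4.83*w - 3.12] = -0.3*w - 4.83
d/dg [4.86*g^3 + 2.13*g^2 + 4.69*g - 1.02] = 14.58*g^2 + 4.26*g + 4.69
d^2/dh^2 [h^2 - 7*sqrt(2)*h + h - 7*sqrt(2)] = 2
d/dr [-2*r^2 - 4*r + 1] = -4*r - 4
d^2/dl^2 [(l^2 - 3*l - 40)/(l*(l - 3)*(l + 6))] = 2*(l^6 - 9*l^5 - 213*l^4 - 987*l^3 + 1080*l^2 + 6480*l - 12960)/(l^3*(l^6 + 9*l^5 - 27*l^4 - 297*l^3 + 486*l^2 + 2916*l - 5832))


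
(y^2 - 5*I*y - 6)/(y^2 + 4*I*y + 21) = (y - 2*I)/(y + 7*I)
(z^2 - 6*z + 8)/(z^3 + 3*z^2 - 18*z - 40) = (z - 2)/(z^2 + 7*z + 10)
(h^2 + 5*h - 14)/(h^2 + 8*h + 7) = (h - 2)/(h + 1)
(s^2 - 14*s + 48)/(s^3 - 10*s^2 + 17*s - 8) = (s - 6)/(s^2 - 2*s + 1)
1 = 1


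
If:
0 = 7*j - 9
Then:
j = 9/7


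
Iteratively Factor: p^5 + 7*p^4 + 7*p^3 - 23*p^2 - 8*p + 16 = (p + 1)*(p^4 + 6*p^3 + p^2 - 24*p + 16) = (p - 1)*(p + 1)*(p^3 + 7*p^2 + 8*p - 16) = (p - 1)*(p + 1)*(p + 4)*(p^2 + 3*p - 4) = (p - 1)*(p + 1)*(p + 4)^2*(p - 1)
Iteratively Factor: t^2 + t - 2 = (t - 1)*(t + 2)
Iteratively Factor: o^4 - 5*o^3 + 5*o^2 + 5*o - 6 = (o - 3)*(o^3 - 2*o^2 - o + 2) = (o - 3)*(o - 1)*(o^2 - o - 2) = (o - 3)*(o - 1)*(o + 1)*(o - 2)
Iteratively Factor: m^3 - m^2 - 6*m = (m)*(m^2 - m - 6) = m*(m - 3)*(m + 2)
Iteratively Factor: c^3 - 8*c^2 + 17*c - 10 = (c - 2)*(c^2 - 6*c + 5) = (c - 5)*(c - 2)*(c - 1)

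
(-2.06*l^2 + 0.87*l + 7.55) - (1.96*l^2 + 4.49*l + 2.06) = -4.02*l^2 - 3.62*l + 5.49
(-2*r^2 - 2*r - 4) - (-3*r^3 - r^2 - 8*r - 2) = 3*r^3 - r^2 + 6*r - 2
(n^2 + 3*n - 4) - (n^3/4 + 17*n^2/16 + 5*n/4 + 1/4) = -n^3/4 - n^2/16 + 7*n/4 - 17/4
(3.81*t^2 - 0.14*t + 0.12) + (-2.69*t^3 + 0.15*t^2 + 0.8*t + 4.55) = -2.69*t^3 + 3.96*t^2 + 0.66*t + 4.67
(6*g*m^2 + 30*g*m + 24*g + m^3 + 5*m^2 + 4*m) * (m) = 6*g*m^3 + 30*g*m^2 + 24*g*m + m^4 + 5*m^3 + 4*m^2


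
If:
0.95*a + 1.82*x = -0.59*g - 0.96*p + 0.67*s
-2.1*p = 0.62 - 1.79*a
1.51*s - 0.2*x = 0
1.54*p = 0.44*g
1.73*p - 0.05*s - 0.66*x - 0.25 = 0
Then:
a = 0.39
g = 0.13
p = 0.04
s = -0.04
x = -0.28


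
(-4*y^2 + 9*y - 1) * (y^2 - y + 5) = -4*y^4 + 13*y^3 - 30*y^2 + 46*y - 5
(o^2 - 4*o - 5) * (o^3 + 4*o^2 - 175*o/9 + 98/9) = o^5 - 364*o^3/9 + 206*o^2/3 + 161*o/3 - 490/9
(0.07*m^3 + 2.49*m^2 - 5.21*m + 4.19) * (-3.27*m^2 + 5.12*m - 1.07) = -0.2289*m^5 - 7.7839*m^4 + 29.7106*m^3 - 43.0408*m^2 + 27.0275*m - 4.4833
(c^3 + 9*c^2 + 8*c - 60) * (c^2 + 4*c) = c^5 + 13*c^4 + 44*c^3 - 28*c^2 - 240*c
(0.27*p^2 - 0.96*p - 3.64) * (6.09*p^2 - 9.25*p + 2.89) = 1.6443*p^4 - 8.3439*p^3 - 12.5073*p^2 + 30.8956*p - 10.5196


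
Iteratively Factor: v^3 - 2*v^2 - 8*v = (v + 2)*(v^2 - 4*v) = (v - 4)*(v + 2)*(v)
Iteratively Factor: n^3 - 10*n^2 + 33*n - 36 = (n - 3)*(n^2 - 7*n + 12) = (n - 3)^2*(n - 4)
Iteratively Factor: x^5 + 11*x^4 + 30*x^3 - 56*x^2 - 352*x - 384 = (x + 4)*(x^4 + 7*x^3 + 2*x^2 - 64*x - 96) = (x + 2)*(x + 4)*(x^3 + 5*x^2 - 8*x - 48) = (x + 2)*(x + 4)^2*(x^2 + x - 12) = (x - 3)*(x + 2)*(x + 4)^2*(x + 4)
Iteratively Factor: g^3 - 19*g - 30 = (g - 5)*(g^2 + 5*g + 6) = (g - 5)*(g + 3)*(g + 2)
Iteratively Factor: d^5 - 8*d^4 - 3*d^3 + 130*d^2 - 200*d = (d - 2)*(d^4 - 6*d^3 - 15*d^2 + 100*d) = (d - 5)*(d - 2)*(d^3 - d^2 - 20*d) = (d - 5)^2*(d - 2)*(d^2 + 4*d) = (d - 5)^2*(d - 2)*(d + 4)*(d)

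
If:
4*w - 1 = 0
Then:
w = 1/4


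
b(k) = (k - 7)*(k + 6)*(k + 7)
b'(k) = (k - 7)*(k + 6) + (k - 7)*(k + 7) + (k + 6)*(k + 7)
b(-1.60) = -204.34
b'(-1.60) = -60.52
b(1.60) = -352.94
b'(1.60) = -22.12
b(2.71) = -362.82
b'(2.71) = 5.55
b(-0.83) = -249.77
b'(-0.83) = -56.89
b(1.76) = -356.20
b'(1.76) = -18.59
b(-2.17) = -169.63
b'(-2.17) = -60.91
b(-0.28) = -279.83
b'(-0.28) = -52.12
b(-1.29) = -222.95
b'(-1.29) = -59.49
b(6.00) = -156.00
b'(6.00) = 131.00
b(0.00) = -294.00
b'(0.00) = -49.00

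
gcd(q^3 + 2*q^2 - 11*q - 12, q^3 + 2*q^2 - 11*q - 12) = q^3 + 2*q^2 - 11*q - 12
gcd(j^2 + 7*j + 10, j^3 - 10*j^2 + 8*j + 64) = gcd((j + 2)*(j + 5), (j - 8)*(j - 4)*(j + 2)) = j + 2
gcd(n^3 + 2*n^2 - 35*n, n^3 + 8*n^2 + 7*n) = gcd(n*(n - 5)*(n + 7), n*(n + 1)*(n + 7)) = n^2 + 7*n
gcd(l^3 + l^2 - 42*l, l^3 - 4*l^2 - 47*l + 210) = l^2 + l - 42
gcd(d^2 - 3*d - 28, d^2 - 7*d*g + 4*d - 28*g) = d + 4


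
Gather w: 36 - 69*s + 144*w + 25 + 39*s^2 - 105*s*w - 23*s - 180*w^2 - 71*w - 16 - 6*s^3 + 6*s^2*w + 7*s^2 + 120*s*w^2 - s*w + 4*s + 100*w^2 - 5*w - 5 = -6*s^3 + 46*s^2 - 88*s + w^2*(120*s - 80) + w*(6*s^2 - 106*s + 68) + 40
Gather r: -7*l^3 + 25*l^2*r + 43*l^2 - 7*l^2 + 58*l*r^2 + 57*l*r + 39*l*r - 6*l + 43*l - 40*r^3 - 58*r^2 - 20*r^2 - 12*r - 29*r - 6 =-7*l^3 + 36*l^2 + 37*l - 40*r^3 + r^2*(58*l - 78) + r*(25*l^2 + 96*l - 41) - 6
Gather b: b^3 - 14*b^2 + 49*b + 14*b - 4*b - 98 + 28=b^3 - 14*b^2 + 59*b - 70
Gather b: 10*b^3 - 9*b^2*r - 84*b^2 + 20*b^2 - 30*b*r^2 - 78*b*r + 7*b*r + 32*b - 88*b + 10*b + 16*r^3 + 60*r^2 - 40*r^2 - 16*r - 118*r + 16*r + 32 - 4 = 10*b^3 + b^2*(-9*r - 64) + b*(-30*r^2 - 71*r - 46) + 16*r^3 + 20*r^2 - 118*r + 28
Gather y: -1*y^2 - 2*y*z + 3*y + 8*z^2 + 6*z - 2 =-y^2 + y*(3 - 2*z) + 8*z^2 + 6*z - 2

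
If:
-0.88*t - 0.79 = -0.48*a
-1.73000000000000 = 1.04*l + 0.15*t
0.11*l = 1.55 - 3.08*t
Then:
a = 2.68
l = -1.75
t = 0.57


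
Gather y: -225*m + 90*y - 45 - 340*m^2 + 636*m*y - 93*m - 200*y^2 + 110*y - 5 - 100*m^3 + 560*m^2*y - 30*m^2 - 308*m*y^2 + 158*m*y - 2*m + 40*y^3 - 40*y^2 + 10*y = -100*m^3 - 370*m^2 - 320*m + 40*y^3 + y^2*(-308*m - 240) + y*(560*m^2 + 794*m + 210) - 50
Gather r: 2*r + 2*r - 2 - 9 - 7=4*r - 18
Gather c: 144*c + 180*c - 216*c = 108*c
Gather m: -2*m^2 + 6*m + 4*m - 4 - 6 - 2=-2*m^2 + 10*m - 12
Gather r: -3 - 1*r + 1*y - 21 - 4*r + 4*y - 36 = -5*r + 5*y - 60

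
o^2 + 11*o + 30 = (o + 5)*(o + 6)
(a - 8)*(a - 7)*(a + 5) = a^3 - 10*a^2 - 19*a + 280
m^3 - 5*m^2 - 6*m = m*(m - 6)*(m + 1)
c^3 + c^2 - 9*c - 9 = (c - 3)*(c + 1)*(c + 3)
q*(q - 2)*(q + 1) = q^3 - q^2 - 2*q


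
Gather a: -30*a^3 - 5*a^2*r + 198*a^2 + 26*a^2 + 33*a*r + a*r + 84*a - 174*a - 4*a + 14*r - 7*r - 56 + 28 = -30*a^3 + a^2*(224 - 5*r) + a*(34*r - 94) + 7*r - 28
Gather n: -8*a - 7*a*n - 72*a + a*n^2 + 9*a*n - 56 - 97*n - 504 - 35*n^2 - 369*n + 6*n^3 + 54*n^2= -80*a + 6*n^3 + n^2*(a + 19) + n*(2*a - 466) - 560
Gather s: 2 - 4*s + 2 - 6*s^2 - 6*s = -6*s^2 - 10*s + 4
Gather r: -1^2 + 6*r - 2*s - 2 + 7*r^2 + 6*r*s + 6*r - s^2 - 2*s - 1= 7*r^2 + r*(6*s + 12) - s^2 - 4*s - 4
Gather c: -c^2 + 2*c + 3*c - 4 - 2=-c^2 + 5*c - 6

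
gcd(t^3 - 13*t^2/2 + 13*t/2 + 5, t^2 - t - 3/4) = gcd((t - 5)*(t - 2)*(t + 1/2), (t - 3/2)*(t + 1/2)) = t + 1/2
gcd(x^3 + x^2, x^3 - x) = x^2 + x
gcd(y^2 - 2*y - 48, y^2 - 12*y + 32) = y - 8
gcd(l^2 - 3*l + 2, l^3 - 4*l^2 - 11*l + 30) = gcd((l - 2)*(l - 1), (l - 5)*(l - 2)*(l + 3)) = l - 2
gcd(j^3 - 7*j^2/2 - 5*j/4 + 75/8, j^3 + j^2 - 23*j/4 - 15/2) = j^2 - j - 15/4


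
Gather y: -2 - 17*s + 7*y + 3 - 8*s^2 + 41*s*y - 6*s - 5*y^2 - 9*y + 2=-8*s^2 - 23*s - 5*y^2 + y*(41*s - 2) + 3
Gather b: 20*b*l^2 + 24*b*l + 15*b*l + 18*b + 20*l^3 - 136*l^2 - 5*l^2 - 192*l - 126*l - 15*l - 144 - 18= b*(20*l^2 + 39*l + 18) + 20*l^3 - 141*l^2 - 333*l - 162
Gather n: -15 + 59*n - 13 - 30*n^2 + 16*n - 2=-30*n^2 + 75*n - 30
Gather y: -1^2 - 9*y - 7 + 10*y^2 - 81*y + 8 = 10*y^2 - 90*y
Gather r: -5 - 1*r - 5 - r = -2*r - 10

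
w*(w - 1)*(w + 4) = w^3 + 3*w^2 - 4*w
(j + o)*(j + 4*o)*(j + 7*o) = j^3 + 12*j^2*o + 39*j*o^2 + 28*o^3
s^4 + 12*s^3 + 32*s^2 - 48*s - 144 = (s - 2)*(s + 2)*(s + 6)^2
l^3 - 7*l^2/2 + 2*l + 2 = (l - 2)^2*(l + 1/2)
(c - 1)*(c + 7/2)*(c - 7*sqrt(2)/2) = c^3 - 7*sqrt(2)*c^2/2 + 5*c^2/2 - 35*sqrt(2)*c/4 - 7*c/2 + 49*sqrt(2)/4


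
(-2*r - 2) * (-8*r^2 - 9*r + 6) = 16*r^3 + 34*r^2 + 6*r - 12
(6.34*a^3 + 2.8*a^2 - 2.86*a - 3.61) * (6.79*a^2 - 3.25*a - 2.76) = 43.0486*a^5 - 1.593*a^4 - 46.0178*a^3 - 22.9449*a^2 + 19.6261*a + 9.9636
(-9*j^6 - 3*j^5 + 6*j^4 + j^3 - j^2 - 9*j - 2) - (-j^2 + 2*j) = -9*j^6 - 3*j^5 + 6*j^4 + j^3 - 11*j - 2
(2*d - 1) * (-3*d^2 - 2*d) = -6*d^3 - d^2 + 2*d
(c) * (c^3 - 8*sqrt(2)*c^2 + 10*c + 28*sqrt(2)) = c^4 - 8*sqrt(2)*c^3 + 10*c^2 + 28*sqrt(2)*c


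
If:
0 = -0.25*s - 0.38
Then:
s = -1.52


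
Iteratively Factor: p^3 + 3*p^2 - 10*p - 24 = (p + 4)*(p^2 - p - 6) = (p + 2)*(p + 4)*(p - 3)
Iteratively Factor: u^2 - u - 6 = (u + 2)*(u - 3)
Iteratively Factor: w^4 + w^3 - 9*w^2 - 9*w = (w)*(w^3 + w^2 - 9*w - 9) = w*(w - 3)*(w^2 + 4*w + 3) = w*(w - 3)*(w + 3)*(w + 1)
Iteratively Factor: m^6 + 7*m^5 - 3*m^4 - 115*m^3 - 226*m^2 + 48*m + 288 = (m - 4)*(m^5 + 11*m^4 + 41*m^3 + 49*m^2 - 30*m - 72) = (m - 4)*(m + 2)*(m^4 + 9*m^3 + 23*m^2 + 3*m - 36) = (m - 4)*(m + 2)*(m + 4)*(m^3 + 5*m^2 + 3*m - 9) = (m - 4)*(m + 2)*(m + 3)*(m + 4)*(m^2 + 2*m - 3) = (m - 4)*(m - 1)*(m + 2)*(m + 3)*(m + 4)*(m + 3)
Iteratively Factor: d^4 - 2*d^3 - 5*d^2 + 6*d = (d)*(d^3 - 2*d^2 - 5*d + 6) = d*(d + 2)*(d^2 - 4*d + 3) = d*(d - 3)*(d + 2)*(d - 1)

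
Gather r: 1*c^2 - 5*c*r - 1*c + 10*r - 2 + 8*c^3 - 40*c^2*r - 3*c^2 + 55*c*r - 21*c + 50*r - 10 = 8*c^3 - 2*c^2 - 22*c + r*(-40*c^2 + 50*c + 60) - 12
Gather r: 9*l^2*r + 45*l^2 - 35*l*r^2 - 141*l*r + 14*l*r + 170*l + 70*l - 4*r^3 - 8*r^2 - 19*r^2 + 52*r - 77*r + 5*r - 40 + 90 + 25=45*l^2 + 240*l - 4*r^3 + r^2*(-35*l - 27) + r*(9*l^2 - 127*l - 20) + 75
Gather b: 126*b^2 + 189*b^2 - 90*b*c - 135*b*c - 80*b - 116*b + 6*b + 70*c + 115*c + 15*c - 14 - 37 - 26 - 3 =315*b^2 + b*(-225*c - 190) + 200*c - 80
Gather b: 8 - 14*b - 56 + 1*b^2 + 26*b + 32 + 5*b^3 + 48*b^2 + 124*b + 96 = 5*b^3 + 49*b^2 + 136*b + 80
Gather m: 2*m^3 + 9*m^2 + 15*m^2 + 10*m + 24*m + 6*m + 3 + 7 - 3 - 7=2*m^3 + 24*m^2 + 40*m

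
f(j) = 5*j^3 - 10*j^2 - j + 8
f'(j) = 15*j^2 - 20*j - 1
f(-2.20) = -91.44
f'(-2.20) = 115.60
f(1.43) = 0.74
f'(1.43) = 1.07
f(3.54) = 100.95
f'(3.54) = 116.17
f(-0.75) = 1.02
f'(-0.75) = 22.44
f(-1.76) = -48.47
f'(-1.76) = 80.66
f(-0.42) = 6.29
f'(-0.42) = 10.05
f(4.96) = 367.14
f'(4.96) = 268.82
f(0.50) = 5.62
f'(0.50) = -7.25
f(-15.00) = -19102.00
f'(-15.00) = 3674.00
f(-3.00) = -214.00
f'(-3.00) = 194.00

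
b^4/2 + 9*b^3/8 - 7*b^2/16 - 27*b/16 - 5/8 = (b/2 + 1)*(b - 5/4)*(b + 1/2)*(b + 1)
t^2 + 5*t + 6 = (t + 2)*(t + 3)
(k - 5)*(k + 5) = k^2 - 25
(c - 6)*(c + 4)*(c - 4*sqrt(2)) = c^3 - 4*sqrt(2)*c^2 - 2*c^2 - 24*c + 8*sqrt(2)*c + 96*sqrt(2)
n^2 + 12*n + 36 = (n + 6)^2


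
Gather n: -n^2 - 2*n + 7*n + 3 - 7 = -n^2 + 5*n - 4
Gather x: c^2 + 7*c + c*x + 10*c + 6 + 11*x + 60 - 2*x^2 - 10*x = c^2 + 17*c - 2*x^2 + x*(c + 1) + 66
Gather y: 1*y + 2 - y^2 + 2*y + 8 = -y^2 + 3*y + 10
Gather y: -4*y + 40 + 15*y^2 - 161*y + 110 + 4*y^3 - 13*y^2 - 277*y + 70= 4*y^3 + 2*y^2 - 442*y + 220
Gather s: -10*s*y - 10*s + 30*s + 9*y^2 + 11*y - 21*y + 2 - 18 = s*(20 - 10*y) + 9*y^2 - 10*y - 16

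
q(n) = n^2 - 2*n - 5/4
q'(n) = 2*n - 2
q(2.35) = -0.43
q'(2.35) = 2.70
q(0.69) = -2.15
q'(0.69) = -0.62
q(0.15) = -1.53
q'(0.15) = -1.70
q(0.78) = -2.20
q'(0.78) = -0.44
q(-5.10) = 34.96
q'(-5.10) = -12.20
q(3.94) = 6.39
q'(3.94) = 5.88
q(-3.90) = 21.76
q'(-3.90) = -9.80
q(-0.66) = 0.51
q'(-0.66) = -3.32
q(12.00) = 118.75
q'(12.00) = 22.00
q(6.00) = 22.75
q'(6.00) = 10.00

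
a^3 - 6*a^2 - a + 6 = (a - 6)*(a - 1)*(a + 1)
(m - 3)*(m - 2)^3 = m^4 - 9*m^3 + 30*m^2 - 44*m + 24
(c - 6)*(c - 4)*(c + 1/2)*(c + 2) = c^4 - 15*c^3/2 + 50*c + 24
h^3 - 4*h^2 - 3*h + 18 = (h - 3)^2*(h + 2)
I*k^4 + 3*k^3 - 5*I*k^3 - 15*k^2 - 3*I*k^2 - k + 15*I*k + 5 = (k - 5)*(k - I)^2*(I*k + 1)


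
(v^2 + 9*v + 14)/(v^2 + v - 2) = (v + 7)/(v - 1)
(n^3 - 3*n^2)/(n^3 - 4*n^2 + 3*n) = n/(n - 1)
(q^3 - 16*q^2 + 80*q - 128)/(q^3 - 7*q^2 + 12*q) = (q^2 - 12*q + 32)/(q*(q - 3))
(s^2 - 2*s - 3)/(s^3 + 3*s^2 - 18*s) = (s + 1)/(s*(s + 6))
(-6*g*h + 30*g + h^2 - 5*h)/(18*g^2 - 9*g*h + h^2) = (5 - h)/(3*g - h)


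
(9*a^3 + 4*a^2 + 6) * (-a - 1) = -9*a^4 - 13*a^3 - 4*a^2 - 6*a - 6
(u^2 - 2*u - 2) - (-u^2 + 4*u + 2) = 2*u^2 - 6*u - 4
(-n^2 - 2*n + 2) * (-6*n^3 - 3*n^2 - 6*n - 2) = 6*n^5 + 15*n^4 + 8*n^2 - 8*n - 4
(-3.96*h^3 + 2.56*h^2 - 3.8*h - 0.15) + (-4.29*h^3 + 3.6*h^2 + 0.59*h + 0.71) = -8.25*h^3 + 6.16*h^2 - 3.21*h + 0.56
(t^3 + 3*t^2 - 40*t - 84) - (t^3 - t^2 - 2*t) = 4*t^2 - 38*t - 84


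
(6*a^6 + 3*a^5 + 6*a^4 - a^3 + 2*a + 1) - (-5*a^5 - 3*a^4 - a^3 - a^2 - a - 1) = 6*a^6 + 8*a^5 + 9*a^4 + a^2 + 3*a + 2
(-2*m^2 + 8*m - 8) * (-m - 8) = 2*m^3 + 8*m^2 - 56*m + 64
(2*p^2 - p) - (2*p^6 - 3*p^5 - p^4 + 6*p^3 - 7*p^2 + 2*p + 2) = -2*p^6 + 3*p^5 + p^4 - 6*p^3 + 9*p^2 - 3*p - 2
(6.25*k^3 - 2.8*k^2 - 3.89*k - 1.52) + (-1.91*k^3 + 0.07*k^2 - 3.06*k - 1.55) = 4.34*k^3 - 2.73*k^2 - 6.95*k - 3.07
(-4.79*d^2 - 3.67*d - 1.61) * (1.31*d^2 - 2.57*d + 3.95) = -6.2749*d^4 + 7.5026*d^3 - 11.5977*d^2 - 10.3588*d - 6.3595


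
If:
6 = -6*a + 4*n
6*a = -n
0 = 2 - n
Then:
No Solution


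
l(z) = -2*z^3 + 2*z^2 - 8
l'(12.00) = -816.00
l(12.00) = -3176.00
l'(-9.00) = -522.00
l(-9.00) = 1612.00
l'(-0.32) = -1.89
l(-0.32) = -7.73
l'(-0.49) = -3.40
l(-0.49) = -7.28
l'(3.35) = -53.94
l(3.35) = -60.75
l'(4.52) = -104.50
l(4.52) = -151.83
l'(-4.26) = -125.93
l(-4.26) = 182.91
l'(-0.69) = -5.62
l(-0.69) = -6.39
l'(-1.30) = -15.34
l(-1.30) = -0.23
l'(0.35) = 0.66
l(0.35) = -7.84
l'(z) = -6*z^2 + 4*z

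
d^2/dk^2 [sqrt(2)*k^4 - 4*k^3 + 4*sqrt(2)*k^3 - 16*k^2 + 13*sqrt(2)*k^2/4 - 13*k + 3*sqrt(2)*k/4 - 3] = 12*sqrt(2)*k^2 - 24*k + 24*sqrt(2)*k - 32 + 13*sqrt(2)/2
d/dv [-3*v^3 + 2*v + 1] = 2 - 9*v^2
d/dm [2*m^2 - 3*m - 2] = 4*m - 3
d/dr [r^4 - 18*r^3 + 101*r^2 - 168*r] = 4*r^3 - 54*r^2 + 202*r - 168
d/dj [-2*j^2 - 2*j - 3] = -4*j - 2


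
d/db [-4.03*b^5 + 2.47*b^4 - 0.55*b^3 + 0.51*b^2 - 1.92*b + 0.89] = -20.15*b^4 + 9.88*b^3 - 1.65*b^2 + 1.02*b - 1.92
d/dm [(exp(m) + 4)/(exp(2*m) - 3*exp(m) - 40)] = (-(exp(m) + 4)*(2*exp(m) - 3) + exp(2*m) - 3*exp(m) - 40)*exp(m)/(-exp(2*m) + 3*exp(m) + 40)^2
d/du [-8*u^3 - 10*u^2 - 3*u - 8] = -24*u^2 - 20*u - 3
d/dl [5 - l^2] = -2*l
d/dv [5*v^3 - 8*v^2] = v*(15*v - 16)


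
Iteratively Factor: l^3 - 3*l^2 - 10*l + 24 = (l - 2)*(l^2 - l - 12) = (l - 2)*(l + 3)*(l - 4)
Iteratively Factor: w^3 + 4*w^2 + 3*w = (w)*(w^2 + 4*w + 3) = w*(w + 1)*(w + 3)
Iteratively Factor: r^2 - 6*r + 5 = (r - 5)*(r - 1)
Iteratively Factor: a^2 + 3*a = (a)*(a + 3)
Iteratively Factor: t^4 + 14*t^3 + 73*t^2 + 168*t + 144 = (t + 3)*(t^3 + 11*t^2 + 40*t + 48) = (t + 3)*(t + 4)*(t^2 + 7*t + 12) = (t + 3)*(t + 4)^2*(t + 3)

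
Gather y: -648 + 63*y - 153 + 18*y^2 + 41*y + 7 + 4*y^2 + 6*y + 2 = 22*y^2 + 110*y - 792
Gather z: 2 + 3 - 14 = -9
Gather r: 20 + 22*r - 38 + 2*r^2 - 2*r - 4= 2*r^2 + 20*r - 22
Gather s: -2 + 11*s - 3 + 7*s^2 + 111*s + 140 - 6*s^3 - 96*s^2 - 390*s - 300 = -6*s^3 - 89*s^2 - 268*s - 165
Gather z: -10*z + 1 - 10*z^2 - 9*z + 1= -10*z^2 - 19*z + 2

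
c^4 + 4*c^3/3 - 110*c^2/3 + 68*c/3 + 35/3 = (c - 5)*(c - 1)*(c + 1/3)*(c + 7)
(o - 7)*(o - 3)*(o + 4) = o^3 - 6*o^2 - 19*o + 84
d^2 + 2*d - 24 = (d - 4)*(d + 6)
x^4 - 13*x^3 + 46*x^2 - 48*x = x*(x - 8)*(x - 3)*(x - 2)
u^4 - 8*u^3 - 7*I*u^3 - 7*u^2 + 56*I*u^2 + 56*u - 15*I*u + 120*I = (u - 8)*(u - 5*I)*(u - 3*I)*(u + I)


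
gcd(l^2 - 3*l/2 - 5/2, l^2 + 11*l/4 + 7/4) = l + 1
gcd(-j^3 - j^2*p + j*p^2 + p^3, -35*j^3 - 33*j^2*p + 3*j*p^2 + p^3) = j + p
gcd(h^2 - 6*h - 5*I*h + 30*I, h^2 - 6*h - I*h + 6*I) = h - 6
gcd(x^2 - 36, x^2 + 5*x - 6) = x + 6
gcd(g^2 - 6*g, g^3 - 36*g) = g^2 - 6*g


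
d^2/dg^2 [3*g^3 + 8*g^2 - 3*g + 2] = 18*g + 16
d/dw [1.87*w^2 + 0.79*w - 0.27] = 3.74*w + 0.79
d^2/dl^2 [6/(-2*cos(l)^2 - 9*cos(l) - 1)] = 6*(16*sin(l)^4 - 81*sin(l)^2 - 153*cos(l)/2 + 27*cos(3*l)/2 - 93)/(-2*sin(l)^2 + 9*cos(l) + 3)^3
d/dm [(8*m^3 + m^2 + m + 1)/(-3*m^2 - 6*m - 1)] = (-24*m^4 - 96*m^3 - 27*m^2 + 4*m + 5)/(9*m^4 + 36*m^3 + 42*m^2 + 12*m + 1)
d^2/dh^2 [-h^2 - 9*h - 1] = -2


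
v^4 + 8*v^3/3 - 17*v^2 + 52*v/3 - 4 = (v - 2)*(v - 1)*(v - 1/3)*(v + 6)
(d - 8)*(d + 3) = d^2 - 5*d - 24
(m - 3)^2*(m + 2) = m^3 - 4*m^2 - 3*m + 18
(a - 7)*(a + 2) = a^2 - 5*a - 14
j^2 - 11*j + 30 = (j - 6)*(j - 5)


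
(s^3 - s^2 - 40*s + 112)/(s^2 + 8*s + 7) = (s^2 - 8*s + 16)/(s + 1)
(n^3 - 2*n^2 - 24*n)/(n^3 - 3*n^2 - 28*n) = (n - 6)/(n - 7)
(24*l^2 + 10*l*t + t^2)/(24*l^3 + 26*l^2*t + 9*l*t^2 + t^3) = (6*l + t)/(6*l^2 + 5*l*t + t^2)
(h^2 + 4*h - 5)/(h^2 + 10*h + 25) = (h - 1)/(h + 5)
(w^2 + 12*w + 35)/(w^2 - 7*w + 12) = (w^2 + 12*w + 35)/(w^2 - 7*w + 12)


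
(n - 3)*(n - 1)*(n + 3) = n^3 - n^2 - 9*n + 9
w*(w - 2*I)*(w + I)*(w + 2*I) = w^4 + I*w^3 + 4*w^2 + 4*I*w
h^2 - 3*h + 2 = (h - 2)*(h - 1)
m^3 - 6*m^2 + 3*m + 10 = (m - 5)*(m - 2)*(m + 1)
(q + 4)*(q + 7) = q^2 + 11*q + 28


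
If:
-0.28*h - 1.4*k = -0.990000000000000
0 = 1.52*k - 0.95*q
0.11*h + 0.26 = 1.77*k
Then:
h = 2.14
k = 0.28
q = 0.45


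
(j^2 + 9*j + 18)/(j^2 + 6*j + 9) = (j + 6)/(j + 3)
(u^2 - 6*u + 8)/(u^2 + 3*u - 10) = (u - 4)/(u + 5)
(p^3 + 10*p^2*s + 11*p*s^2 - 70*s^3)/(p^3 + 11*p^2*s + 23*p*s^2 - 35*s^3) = (p - 2*s)/(p - s)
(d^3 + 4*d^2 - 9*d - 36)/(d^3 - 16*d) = (d^2 - 9)/(d*(d - 4))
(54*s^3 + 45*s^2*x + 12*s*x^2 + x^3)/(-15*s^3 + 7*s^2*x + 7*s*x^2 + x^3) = (18*s^2 + 9*s*x + x^2)/(-5*s^2 + 4*s*x + x^2)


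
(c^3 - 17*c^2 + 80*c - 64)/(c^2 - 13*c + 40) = (c^2 - 9*c + 8)/(c - 5)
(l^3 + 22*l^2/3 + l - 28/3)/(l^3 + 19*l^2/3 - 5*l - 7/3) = (3*l + 4)/(3*l + 1)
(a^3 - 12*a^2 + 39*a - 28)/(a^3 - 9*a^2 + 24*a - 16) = (a - 7)/(a - 4)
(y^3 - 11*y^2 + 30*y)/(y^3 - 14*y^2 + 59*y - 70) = y*(y - 6)/(y^2 - 9*y + 14)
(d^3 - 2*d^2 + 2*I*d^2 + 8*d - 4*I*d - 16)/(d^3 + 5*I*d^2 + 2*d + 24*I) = (d - 2)/(d + 3*I)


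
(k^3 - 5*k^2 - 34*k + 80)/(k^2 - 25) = (k^2 - 10*k + 16)/(k - 5)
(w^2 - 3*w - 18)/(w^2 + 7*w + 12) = (w - 6)/(w + 4)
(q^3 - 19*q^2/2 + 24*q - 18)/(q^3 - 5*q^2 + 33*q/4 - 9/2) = 2*(q - 6)/(2*q - 3)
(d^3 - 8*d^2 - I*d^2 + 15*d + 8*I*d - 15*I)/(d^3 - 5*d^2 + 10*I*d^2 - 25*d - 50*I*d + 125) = (d^2 - d*(3 + I) + 3*I)/(d^2 + 10*I*d - 25)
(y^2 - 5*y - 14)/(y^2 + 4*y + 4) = (y - 7)/(y + 2)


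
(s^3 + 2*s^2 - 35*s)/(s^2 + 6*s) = (s^2 + 2*s - 35)/(s + 6)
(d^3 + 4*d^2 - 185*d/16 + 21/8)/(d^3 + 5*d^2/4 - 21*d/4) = (4*d^2 + 23*d - 6)/(4*d*(d + 3))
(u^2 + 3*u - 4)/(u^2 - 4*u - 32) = (u - 1)/(u - 8)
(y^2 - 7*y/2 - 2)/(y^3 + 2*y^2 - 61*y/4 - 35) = 2*(2*y + 1)/(4*y^2 + 24*y + 35)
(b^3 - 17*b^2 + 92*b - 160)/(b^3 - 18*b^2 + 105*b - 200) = (b - 4)/(b - 5)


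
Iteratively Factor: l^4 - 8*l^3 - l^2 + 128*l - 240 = (l + 4)*(l^3 - 12*l^2 + 47*l - 60) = (l - 4)*(l + 4)*(l^2 - 8*l + 15) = (l - 4)*(l - 3)*(l + 4)*(l - 5)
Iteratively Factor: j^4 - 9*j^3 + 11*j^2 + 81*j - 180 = (j + 3)*(j^3 - 12*j^2 + 47*j - 60) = (j - 5)*(j + 3)*(j^2 - 7*j + 12) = (j - 5)*(j - 3)*(j + 3)*(j - 4)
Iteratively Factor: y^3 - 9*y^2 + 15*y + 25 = (y + 1)*(y^2 - 10*y + 25) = (y - 5)*(y + 1)*(y - 5)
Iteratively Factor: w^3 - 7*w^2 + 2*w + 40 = (w - 5)*(w^2 - 2*w - 8) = (w - 5)*(w + 2)*(w - 4)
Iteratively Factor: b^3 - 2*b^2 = (b)*(b^2 - 2*b) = b*(b - 2)*(b)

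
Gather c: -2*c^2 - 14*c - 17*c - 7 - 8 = -2*c^2 - 31*c - 15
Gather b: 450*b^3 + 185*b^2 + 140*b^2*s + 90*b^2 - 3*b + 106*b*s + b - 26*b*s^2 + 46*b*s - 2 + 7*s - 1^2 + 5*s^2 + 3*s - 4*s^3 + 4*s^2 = 450*b^3 + b^2*(140*s + 275) + b*(-26*s^2 + 152*s - 2) - 4*s^3 + 9*s^2 + 10*s - 3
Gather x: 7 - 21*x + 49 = 56 - 21*x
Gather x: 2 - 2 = 0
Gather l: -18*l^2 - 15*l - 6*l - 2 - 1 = -18*l^2 - 21*l - 3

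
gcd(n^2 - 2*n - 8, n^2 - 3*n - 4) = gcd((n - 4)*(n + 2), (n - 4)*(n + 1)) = n - 4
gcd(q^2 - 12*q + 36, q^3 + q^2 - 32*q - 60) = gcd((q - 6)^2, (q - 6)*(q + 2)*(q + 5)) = q - 6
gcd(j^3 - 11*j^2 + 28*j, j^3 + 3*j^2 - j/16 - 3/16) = 1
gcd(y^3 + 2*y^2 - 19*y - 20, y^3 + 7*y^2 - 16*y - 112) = y - 4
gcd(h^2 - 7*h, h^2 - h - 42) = h - 7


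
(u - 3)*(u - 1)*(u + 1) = u^3 - 3*u^2 - u + 3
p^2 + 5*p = p*(p + 5)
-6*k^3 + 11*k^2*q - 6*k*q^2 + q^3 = (-3*k + q)*(-2*k + q)*(-k + q)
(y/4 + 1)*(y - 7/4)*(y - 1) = y^3/4 + 5*y^2/16 - 37*y/16 + 7/4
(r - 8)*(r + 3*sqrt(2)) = r^2 - 8*r + 3*sqrt(2)*r - 24*sqrt(2)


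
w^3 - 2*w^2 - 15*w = w*(w - 5)*(w + 3)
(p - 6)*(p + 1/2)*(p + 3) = p^3 - 5*p^2/2 - 39*p/2 - 9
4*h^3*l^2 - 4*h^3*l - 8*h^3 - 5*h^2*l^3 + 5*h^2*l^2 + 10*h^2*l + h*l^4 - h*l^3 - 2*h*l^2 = (-4*h + l)*(-h + l)*(l - 2)*(h*l + h)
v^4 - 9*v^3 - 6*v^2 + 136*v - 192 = (v - 8)*(v - 3)*(v - 2)*(v + 4)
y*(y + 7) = y^2 + 7*y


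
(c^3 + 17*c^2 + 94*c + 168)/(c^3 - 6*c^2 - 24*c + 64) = (c^2 + 13*c + 42)/(c^2 - 10*c + 16)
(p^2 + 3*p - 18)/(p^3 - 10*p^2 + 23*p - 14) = (p^2 + 3*p - 18)/(p^3 - 10*p^2 + 23*p - 14)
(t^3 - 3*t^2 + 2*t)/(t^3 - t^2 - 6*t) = (-t^2 + 3*t - 2)/(-t^2 + t + 6)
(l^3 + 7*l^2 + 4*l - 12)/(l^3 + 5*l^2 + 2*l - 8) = (l + 6)/(l + 4)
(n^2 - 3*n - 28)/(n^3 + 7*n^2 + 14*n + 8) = (n - 7)/(n^2 + 3*n + 2)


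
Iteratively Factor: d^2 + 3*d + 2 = (d + 2)*(d + 1)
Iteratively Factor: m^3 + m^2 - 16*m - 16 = (m - 4)*(m^2 + 5*m + 4) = (m - 4)*(m + 1)*(m + 4)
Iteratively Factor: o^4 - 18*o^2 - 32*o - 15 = (o + 1)*(o^3 - o^2 - 17*o - 15) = (o + 1)*(o + 3)*(o^2 - 4*o - 5) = (o - 5)*(o + 1)*(o + 3)*(o + 1)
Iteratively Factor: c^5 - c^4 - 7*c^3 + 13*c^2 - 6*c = (c + 3)*(c^4 - 4*c^3 + 5*c^2 - 2*c) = (c - 1)*(c + 3)*(c^3 - 3*c^2 + 2*c) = (c - 1)^2*(c + 3)*(c^2 - 2*c) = (c - 2)*(c - 1)^2*(c + 3)*(c)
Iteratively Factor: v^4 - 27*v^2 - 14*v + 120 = (v + 4)*(v^3 - 4*v^2 - 11*v + 30) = (v - 5)*(v + 4)*(v^2 + v - 6) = (v - 5)*(v - 2)*(v + 4)*(v + 3)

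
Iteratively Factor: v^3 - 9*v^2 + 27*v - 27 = (v - 3)*(v^2 - 6*v + 9) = (v - 3)^2*(v - 3)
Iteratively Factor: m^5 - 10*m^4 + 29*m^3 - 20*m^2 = (m - 4)*(m^4 - 6*m^3 + 5*m^2) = (m - 4)*(m - 1)*(m^3 - 5*m^2) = (m - 5)*(m - 4)*(m - 1)*(m^2) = m*(m - 5)*(m - 4)*(m - 1)*(m)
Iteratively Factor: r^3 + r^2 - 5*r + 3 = (r - 1)*(r^2 + 2*r - 3) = (r - 1)^2*(r + 3)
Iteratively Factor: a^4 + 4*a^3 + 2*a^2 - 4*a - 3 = (a + 1)*(a^3 + 3*a^2 - a - 3) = (a - 1)*(a + 1)*(a^2 + 4*a + 3) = (a - 1)*(a + 1)^2*(a + 3)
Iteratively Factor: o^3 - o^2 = (o - 1)*(o^2) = o*(o - 1)*(o)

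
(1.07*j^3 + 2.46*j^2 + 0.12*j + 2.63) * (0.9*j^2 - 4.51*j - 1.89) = 0.963*j^5 - 2.6117*j^4 - 13.0089*j^3 - 2.8236*j^2 - 12.0881*j - 4.9707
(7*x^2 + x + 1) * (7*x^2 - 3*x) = 49*x^4 - 14*x^3 + 4*x^2 - 3*x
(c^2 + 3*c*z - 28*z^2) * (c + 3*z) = c^3 + 6*c^2*z - 19*c*z^2 - 84*z^3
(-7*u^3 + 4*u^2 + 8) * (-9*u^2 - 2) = 63*u^5 - 36*u^4 + 14*u^3 - 80*u^2 - 16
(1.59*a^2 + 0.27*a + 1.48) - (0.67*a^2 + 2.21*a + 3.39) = 0.92*a^2 - 1.94*a - 1.91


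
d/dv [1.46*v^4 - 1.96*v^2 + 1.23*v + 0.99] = 5.84*v^3 - 3.92*v + 1.23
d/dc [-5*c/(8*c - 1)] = 5/(8*c - 1)^2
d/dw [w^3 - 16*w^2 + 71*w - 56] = 3*w^2 - 32*w + 71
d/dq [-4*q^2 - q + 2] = -8*q - 1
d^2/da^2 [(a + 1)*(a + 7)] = 2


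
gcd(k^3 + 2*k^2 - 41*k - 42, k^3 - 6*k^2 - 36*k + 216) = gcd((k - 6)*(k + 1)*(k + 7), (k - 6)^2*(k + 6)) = k - 6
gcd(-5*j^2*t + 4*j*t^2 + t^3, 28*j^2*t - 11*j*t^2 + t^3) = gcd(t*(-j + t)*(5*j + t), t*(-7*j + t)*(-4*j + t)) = t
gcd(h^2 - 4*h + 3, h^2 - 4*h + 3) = h^2 - 4*h + 3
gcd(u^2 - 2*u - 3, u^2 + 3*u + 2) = u + 1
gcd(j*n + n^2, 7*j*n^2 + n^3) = n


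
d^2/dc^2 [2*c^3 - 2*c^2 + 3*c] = 12*c - 4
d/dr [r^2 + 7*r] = 2*r + 7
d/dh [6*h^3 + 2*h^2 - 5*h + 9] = 18*h^2 + 4*h - 5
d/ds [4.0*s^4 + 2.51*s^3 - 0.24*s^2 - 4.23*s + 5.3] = 16.0*s^3 + 7.53*s^2 - 0.48*s - 4.23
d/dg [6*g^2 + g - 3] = 12*g + 1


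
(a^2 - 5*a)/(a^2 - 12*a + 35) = a/(a - 7)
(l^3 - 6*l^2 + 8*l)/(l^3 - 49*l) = (l^2 - 6*l + 8)/(l^2 - 49)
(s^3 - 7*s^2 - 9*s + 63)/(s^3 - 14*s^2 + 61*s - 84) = (s + 3)/(s - 4)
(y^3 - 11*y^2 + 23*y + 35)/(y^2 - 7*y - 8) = (y^2 - 12*y + 35)/(y - 8)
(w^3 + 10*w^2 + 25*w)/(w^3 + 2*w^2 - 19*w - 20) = w*(w + 5)/(w^2 - 3*w - 4)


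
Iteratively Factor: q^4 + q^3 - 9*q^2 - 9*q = (q + 1)*(q^3 - 9*q) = (q + 1)*(q + 3)*(q^2 - 3*q) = q*(q + 1)*(q + 3)*(q - 3)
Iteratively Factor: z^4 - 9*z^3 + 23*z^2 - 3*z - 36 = (z + 1)*(z^3 - 10*z^2 + 33*z - 36) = (z - 3)*(z + 1)*(z^2 - 7*z + 12) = (z - 4)*(z - 3)*(z + 1)*(z - 3)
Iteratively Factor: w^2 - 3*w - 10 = (w - 5)*(w + 2)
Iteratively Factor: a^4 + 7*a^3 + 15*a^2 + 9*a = (a + 3)*(a^3 + 4*a^2 + 3*a) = (a + 1)*(a + 3)*(a^2 + 3*a) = (a + 1)*(a + 3)^2*(a)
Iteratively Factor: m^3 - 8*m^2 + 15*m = (m)*(m^2 - 8*m + 15) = m*(m - 5)*(m - 3)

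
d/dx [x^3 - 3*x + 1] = 3*x^2 - 3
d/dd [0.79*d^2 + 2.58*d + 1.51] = 1.58*d + 2.58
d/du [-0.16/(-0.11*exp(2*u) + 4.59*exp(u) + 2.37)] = (0.7344 - 0.0352*exp(u))*exp(u)/(-0.11*exp(2*u) + 4.59*exp(u) + 2.37)^2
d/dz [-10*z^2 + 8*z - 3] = 8 - 20*z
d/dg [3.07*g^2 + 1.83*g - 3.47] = 6.14*g + 1.83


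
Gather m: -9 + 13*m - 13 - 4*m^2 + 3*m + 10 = -4*m^2 + 16*m - 12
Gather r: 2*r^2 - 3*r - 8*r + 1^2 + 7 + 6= 2*r^2 - 11*r + 14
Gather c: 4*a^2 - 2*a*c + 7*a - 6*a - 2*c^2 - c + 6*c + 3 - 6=4*a^2 + a - 2*c^2 + c*(5 - 2*a) - 3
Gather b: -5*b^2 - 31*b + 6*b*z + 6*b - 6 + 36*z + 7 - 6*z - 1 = -5*b^2 + b*(6*z - 25) + 30*z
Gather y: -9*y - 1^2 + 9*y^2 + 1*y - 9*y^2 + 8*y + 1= 0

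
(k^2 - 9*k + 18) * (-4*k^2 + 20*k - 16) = -4*k^4 + 56*k^3 - 268*k^2 + 504*k - 288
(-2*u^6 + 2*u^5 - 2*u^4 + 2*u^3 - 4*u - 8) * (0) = 0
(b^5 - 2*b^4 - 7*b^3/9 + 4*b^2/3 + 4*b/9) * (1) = b^5 - 2*b^4 - 7*b^3/9 + 4*b^2/3 + 4*b/9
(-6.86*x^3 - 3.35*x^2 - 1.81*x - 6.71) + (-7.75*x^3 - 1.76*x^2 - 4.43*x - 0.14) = -14.61*x^3 - 5.11*x^2 - 6.24*x - 6.85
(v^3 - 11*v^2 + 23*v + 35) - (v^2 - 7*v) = v^3 - 12*v^2 + 30*v + 35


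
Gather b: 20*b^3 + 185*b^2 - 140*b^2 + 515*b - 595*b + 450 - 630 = 20*b^3 + 45*b^2 - 80*b - 180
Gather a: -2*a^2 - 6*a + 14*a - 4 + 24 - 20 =-2*a^2 + 8*a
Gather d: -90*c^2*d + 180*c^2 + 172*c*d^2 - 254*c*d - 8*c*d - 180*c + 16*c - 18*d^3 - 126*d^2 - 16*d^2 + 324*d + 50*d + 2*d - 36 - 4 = 180*c^2 - 164*c - 18*d^3 + d^2*(172*c - 142) + d*(-90*c^2 - 262*c + 376) - 40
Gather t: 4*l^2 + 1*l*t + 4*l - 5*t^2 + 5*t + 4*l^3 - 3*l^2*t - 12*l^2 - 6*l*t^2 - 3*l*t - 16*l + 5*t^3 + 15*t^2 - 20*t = 4*l^3 - 8*l^2 - 12*l + 5*t^3 + t^2*(10 - 6*l) + t*(-3*l^2 - 2*l - 15)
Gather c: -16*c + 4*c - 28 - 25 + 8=-12*c - 45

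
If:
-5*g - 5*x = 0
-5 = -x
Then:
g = -5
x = 5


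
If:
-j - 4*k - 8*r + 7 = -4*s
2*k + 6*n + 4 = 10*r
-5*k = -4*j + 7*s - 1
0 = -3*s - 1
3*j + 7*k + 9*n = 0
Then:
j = 275/201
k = 118/67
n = -367/201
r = -23/67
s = -1/3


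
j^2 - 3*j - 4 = (j - 4)*(j + 1)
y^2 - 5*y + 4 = (y - 4)*(y - 1)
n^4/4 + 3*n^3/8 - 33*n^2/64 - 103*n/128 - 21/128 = (n/4 + 1/4)*(n - 3/2)*(n + 1/4)*(n + 7/4)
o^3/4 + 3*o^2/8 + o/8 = o*(o/4 + 1/4)*(o + 1/2)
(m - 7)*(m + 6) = m^2 - m - 42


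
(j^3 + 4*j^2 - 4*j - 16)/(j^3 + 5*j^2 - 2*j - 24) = (j + 2)/(j + 3)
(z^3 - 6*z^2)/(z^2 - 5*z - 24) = z^2*(6 - z)/(-z^2 + 5*z + 24)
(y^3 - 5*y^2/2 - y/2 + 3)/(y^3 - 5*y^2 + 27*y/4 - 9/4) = 2*(y^2 - y - 2)/(2*y^2 - 7*y + 3)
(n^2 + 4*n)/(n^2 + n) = (n + 4)/(n + 1)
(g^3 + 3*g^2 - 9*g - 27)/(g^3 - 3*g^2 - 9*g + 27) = (g + 3)/(g - 3)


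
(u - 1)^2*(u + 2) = u^3 - 3*u + 2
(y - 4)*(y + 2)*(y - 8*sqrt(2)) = y^3 - 8*sqrt(2)*y^2 - 2*y^2 - 8*y + 16*sqrt(2)*y + 64*sqrt(2)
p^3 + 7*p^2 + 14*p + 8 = (p + 1)*(p + 2)*(p + 4)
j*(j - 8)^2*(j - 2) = j^4 - 18*j^3 + 96*j^2 - 128*j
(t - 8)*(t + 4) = t^2 - 4*t - 32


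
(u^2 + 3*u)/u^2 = (u + 3)/u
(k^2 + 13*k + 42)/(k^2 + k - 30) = (k + 7)/(k - 5)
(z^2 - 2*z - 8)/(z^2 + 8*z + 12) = (z - 4)/(z + 6)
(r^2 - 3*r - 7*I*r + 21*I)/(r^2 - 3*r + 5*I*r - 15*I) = (r - 7*I)/(r + 5*I)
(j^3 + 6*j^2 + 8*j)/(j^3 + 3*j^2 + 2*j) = (j + 4)/(j + 1)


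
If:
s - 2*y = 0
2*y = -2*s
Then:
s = 0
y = 0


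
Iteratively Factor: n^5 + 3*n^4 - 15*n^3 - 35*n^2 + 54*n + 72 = (n + 4)*(n^4 - n^3 - 11*n^2 + 9*n + 18) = (n - 2)*(n + 4)*(n^3 + n^2 - 9*n - 9) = (n - 2)*(n + 3)*(n + 4)*(n^2 - 2*n - 3) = (n - 2)*(n + 1)*(n + 3)*(n + 4)*(n - 3)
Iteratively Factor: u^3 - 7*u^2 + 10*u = (u - 5)*(u^2 - 2*u) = u*(u - 5)*(u - 2)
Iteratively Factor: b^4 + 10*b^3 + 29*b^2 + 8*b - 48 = (b + 3)*(b^3 + 7*b^2 + 8*b - 16) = (b + 3)*(b + 4)*(b^2 + 3*b - 4) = (b - 1)*(b + 3)*(b + 4)*(b + 4)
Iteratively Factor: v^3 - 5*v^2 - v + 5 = (v + 1)*(v^2 - 6*v + 5) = (v - 5)*(v + 1)*(v - 1)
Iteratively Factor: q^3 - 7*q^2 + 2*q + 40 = (q - 5)*(q^2 - 2*q - 8) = (q - 5)*(q - 4)*(q + 2)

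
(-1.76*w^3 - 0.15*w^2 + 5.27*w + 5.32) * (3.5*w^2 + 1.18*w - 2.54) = -6.16*w^5 - 2.6018*w^4 + 22.7384*w^3 + 25.2196*w^2 - 7.1082*w - 13.5128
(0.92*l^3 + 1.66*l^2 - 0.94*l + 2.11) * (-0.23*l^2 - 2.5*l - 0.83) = -0.2116*l^5 - 2.6818*l^4 - 4.6974*l^3 + 0.4869*l^2 - 4.4948*l - 1.7513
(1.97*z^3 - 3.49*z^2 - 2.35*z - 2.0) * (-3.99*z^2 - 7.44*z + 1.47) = -7.8603*z^5 - 0.731699999999998*z^4 + 38.238*z^3 + 20.3337*z^2 + 11.4255*z - 2.94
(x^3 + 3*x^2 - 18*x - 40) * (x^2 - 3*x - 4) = x^5 - 31*x^3 + 2*x^2 + 192*x + 160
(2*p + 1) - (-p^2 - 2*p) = p^2 + 4*p + 1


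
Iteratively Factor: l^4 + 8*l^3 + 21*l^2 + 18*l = (l + 3)*(l^3 + 5*l^2 + 6*l) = l*(l + 3)*(l^2 + 5*l + 6) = l*(l + 3)^2*(l + 2)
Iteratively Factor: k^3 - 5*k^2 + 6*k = (k - 2)*(k^2 - 3*k) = k*(k - 2)*(k - 3)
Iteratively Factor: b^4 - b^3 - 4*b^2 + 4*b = (b - 1)*(b^3 - 4*b) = (b - 2)*(b - 1)*(b^2 + 2*b) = b*(b - 2)*(b - 1)*(b + 2)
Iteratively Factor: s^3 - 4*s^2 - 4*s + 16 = (s + 2)*(s^2 - 6*s + 8) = (s - 4)*(s + 2)*(s - 2)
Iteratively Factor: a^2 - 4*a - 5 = (a - 5)*(a + 1)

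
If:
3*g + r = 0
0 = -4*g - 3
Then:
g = -3/4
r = 9/4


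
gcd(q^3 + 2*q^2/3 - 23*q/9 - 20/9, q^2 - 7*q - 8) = q + 1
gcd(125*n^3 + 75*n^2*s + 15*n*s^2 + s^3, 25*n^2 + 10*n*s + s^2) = 25*n^2 + 10*n*s + s^2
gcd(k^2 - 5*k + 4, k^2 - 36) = 1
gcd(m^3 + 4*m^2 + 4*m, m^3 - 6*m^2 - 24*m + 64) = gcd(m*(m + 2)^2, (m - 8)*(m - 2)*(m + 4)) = 1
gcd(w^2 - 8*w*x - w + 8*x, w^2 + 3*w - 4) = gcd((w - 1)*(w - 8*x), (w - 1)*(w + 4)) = w - 1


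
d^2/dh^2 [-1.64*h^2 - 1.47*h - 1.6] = -3.28000000000000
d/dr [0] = 0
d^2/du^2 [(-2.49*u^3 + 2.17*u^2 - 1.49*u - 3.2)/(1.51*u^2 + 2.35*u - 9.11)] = (1.4210854715202e-14*u^4 - 118.202616*u^3 + 455.169492*u^2 - 1431.012708*u + 173.005344)/(3.442951*u^6 + 16.074705*u^5 - 37.298208*u^4 - 180.983135*u^3 + 225.024288*u^2 + 585.094305*u - 756.058031)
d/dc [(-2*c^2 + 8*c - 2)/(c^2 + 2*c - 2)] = 12*(-c^2 + c - 1)/(c^4 + 4*c^3 - 8*c + 4)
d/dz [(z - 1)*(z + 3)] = 2*z + 2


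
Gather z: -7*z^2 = -7*z^2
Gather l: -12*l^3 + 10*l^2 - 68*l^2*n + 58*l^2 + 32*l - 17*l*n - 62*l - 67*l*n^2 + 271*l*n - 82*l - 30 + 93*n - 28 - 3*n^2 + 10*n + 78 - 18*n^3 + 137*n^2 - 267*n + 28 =-12*l^3 + l^2*(68 - 68*n) + l*(-67*n^2 + 254*n - 112) - 18*n^3 + 134*n^2 - 164*n + 48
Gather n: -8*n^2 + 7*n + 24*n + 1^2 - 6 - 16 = -8*n^2 + 31*n - 21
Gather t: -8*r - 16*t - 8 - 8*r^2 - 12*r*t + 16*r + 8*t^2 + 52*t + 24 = -8*r^2 + 8*r + 8*t^2 + t*(36 - 12*r) + 16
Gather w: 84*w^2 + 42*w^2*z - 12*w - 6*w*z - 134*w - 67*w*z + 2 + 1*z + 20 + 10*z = w^2*(42*z + 84) + w*(-73*z - 146) + 11*z + 22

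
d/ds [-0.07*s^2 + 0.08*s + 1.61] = 0.08 - 0.14*s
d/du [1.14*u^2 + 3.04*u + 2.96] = 2.28*u + 3.04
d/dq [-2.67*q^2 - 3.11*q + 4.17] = -5.34*q - 3.11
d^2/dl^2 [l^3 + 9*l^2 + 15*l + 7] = 6*l + 18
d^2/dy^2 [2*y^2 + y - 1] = 4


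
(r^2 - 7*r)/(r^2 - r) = (r - 7)/(r - 1)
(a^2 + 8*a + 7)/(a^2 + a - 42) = (a + 1)/(a - 6)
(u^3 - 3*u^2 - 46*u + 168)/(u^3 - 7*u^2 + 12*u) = (u^2 + u - 42)/(u*(u - 3))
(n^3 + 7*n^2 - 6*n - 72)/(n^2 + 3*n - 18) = n + 4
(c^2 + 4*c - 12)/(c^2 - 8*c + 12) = (c + 6)/(c - 6)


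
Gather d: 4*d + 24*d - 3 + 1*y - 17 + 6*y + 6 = 28*d + 7*y - 14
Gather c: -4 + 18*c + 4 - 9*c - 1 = 9*c - 1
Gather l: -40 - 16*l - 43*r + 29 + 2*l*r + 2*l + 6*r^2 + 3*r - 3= l*(2*r - 14) + 6*r^2 - 40*r - 14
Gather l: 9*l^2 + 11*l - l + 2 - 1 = 9*l^2 + 10*l + 1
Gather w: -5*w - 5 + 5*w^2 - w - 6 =5*w^2 - 6*w - 11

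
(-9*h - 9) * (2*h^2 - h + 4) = -18*h^3 - 9*h^2 - 27*h - 36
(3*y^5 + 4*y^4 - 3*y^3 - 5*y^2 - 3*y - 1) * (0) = 0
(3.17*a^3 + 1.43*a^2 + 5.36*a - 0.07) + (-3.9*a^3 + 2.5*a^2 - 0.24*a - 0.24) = -0.73*a^3 + 3.93*a^2 + 5.12*a - 0.31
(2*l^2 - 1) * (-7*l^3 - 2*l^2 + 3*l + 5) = -14*l^5 - 4*l^4 + 13*l^3 + 12*l^2 - 3*l - 5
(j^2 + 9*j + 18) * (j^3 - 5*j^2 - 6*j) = j^5 + 4*j^4 - 33*j^3 - 144*j^2 - 108*j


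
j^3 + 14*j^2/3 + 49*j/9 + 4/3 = (j + 1/3)*(j + 4/3)*(j + 3)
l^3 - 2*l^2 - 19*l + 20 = (l - 5)*(l - 1)*(l + 4)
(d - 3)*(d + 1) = d^2 - 2*d - 3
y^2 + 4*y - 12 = (y - 2)*(y + 6)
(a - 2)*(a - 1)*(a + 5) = a^3 + 2*a^2 - 13*a + 10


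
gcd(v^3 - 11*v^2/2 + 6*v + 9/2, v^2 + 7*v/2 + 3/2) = v + 1/2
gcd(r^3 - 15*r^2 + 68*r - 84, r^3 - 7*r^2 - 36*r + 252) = r^2 - 13*r + 42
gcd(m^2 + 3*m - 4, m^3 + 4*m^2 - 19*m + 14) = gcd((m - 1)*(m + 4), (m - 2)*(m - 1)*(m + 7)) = m - 1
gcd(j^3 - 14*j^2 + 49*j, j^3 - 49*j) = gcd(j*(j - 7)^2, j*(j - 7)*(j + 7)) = j^2 - 7*j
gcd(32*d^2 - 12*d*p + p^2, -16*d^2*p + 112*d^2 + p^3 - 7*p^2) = -4*d + p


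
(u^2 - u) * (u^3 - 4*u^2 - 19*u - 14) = u^5 - 5*u^4 - 15*u^3 + 5*u^2 + 14*u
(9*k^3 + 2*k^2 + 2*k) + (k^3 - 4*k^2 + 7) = 10*k^3 - 2*k^2 + 2*k + 7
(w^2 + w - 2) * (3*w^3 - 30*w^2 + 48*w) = 3*w^5 - 27*w^4 + 12*w^3 + 108*w^2 - 96*w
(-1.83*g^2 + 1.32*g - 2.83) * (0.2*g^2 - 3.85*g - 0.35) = -0.366*g^4 + 7.3095*g^3 - 5.0075*g^2 + 10.4335*g + 0.9905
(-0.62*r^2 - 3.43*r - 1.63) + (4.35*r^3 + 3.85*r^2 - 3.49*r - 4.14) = 4.35*r^3 + 3.23*r^2 - 6.92*r - 5.77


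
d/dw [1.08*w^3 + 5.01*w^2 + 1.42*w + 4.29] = 3.24*w^2 + 10.02*w + 1.42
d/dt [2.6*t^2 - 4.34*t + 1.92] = 5.2*t - 4.34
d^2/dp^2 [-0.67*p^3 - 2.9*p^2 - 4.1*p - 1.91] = -4.02*p - 5.8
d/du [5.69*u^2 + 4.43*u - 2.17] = 11.38*u + 4.43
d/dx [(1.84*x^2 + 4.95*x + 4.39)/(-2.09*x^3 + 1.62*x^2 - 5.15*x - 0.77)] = (3.8456*x^4 + 20.691*x^3 + 10.0303*x^2 - 17.0572*x + 18.797)/(4.3681*x^6 - 6.7716*x^5 + 24.1514*x^4 - 13.4674*x^3 + 24.0277*x^2 + 7.931*x + 0.5929)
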